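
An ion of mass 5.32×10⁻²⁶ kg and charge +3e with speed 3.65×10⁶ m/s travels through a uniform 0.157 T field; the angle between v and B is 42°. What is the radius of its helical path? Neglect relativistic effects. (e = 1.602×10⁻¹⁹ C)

v⊥ = v sinθ = 3.65×10⁶·sin42° ≈ 2.442×10⁶ m/s.
r = m v⊥/(|q|B) = (5.32×10⁻²⁶)(2.442×10⁶)/((4.806×10⁻¹⁹)(0.157)) ≈ 1.72 m.

r ≈ 1.72 m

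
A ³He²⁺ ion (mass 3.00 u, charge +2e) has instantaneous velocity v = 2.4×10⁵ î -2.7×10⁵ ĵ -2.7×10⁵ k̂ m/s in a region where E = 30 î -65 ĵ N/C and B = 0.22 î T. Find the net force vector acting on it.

v×B = (0, -5.94×10⁴, 5.94×10⁴) N/C.
E + v×B = (30.0, -5.95×10⁴, 5.94×10⁴) N/C.
F = q(E + v×B) = (3.204×10⁻¹⁹ C)·(30.0, -5.95×10⁴, 5.94×10⁴) = (9.61×10⁻¹⁸, -1.91×10⁻¹⁴, 1.90×10⁻¹⁴) N.

F ≈ (9.61×10⁻¹⁸, -1.91×10⁻¹⁴, 1.90×10⁻¹⁴) N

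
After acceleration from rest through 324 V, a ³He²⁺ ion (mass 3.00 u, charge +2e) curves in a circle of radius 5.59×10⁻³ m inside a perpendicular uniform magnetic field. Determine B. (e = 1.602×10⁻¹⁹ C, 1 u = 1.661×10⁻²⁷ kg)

B ≈ 0.568 T

v = √(2|q|V/m) = √(2·3.204×10⁻¹⁹·324/4.983×10⁻²⁷) ≈ 2.041×10⁵ m/s.
B = mv/(|q|r) = (4.983×10⁻²⁷)(2.041×10⁵)/((3.204×10⁻¹⁹)(5.59×10⁻³)) ≈ 0.568 T.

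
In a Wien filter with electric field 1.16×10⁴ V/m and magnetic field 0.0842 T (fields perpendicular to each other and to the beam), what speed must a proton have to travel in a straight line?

v = 1.38×10⁵ m/s

Straight-line motion ⇒ electric and magnetic forces cancel, so E = vB.
v = E/B = 1.16×10⁴/0.0842 = 1.38×10⁵ m/s.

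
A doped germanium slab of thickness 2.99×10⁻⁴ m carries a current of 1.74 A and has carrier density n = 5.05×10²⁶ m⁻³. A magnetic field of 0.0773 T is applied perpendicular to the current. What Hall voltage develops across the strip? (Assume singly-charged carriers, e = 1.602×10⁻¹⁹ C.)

V_H = IB/(n e t).
V_H = (1.74)(0.0773)/((5.05×10²⁶)(1.602×10⁻¹⁹)(2.99×10⁻⁴)) ≈ 5.56×10⁻⁶ V.

V_H ≈ 5.56×10⁻⁶ V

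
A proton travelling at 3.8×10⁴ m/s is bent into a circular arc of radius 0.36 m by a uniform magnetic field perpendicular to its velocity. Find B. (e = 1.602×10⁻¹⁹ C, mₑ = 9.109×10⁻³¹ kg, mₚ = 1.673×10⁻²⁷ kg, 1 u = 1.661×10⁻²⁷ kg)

From |q|vB = mv²/r, B = mv/(|q|r).
B = (1.673×10⁻²⁷)(3.8×10⁴)/((1.602×10⁻¹⁹)(0.36)) ≈ 1.1×10⁻³ T.

B ≈ 1.1×10⁻³ T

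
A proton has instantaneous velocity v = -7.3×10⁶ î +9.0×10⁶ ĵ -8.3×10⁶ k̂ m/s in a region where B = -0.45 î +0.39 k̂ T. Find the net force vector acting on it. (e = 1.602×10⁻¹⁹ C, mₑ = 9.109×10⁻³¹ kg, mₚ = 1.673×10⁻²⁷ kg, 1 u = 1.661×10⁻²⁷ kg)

F ≈ (5.62×10⁻¹³, 1.05×10⁻¹², 6.49×10⁻¹³) N

v×B = (3.51×10⁶, 6.58×10⁶, 4.05×10⁶) N/C.
F = q v×B = (1.602×10⁻¹⁹ C)·(3.51×10⁶, 6.58×10⁶, 4.05×10⁶) = (5.62×10⁻¹³, 1.05×10⁻¹², 6.49×10⁻¹³) N.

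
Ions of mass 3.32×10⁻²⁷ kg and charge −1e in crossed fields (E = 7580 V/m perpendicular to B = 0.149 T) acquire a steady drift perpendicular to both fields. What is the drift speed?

v_d ≈ 5.09×10⁴ m/s

The E×B drift speed is v_d = E/B.
v_d = 7580/0.149 = 5.09×10⁴ m/s.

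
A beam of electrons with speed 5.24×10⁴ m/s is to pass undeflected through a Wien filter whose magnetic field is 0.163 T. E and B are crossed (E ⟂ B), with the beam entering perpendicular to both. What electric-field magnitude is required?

For straight-line motion qE = qvB, so E = vB.
E = 5.24×10⁴ × 0.163 = 8540 V/m.

E = 8540 V/m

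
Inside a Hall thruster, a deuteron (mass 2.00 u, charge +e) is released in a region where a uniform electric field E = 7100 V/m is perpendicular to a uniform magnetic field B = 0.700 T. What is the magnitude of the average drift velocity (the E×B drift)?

v_d ≈ 1.01×10⁴ m/s

The E×B drift speed is v_d = E/B.
v_d = 7100/0.700 = 1.01×10⁴ m/s.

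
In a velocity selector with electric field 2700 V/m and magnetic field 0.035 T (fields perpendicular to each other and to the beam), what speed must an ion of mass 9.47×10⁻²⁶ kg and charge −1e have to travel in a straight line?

For undeflected motion the electric and magnetic forces balance: qE = qvB.
v = E/B = 2700/0.035 = 7.7×10⁴ m/s.

v = 7.7×10⁴ m/s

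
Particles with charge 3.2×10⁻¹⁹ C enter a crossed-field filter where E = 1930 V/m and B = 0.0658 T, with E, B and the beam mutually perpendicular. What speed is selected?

v = 2.93×10⁴ m/s

Zero net Lorentz force requires |qE| = |q v×B|, i.e. E = vB.
v = E/B = 1930/0.0658 = 2.93×10⁴ m/s.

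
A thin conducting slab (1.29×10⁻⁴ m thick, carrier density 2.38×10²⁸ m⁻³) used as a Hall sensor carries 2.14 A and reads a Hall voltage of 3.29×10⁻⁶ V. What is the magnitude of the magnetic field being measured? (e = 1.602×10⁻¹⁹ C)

From V_H = IB/(n e t), B = V_H n e t / I.
B = (3.29×10⁻⁶)(2.38×10²⁸)(1.602×10⁻¹⁹)(1.29×10⁻⁴)/2.14 ≈ 0.756 T.

B ≈ 0.756 T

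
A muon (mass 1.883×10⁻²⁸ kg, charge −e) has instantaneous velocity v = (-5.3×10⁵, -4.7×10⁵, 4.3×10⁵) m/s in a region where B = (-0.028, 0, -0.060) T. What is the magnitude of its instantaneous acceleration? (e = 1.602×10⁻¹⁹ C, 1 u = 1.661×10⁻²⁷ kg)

v×B = (2.82×10⁴, -4.38×10⁴, -1.32×10⁴) N/C.
F = q v×B = (−1.602×10⁻¹⁹ C)·(2.82×10⁴, -4.38×10⁴, -1.32×10⁴) = (-4.52×10⁻¹⁵, 7.02×10⁻¹⁵, 2.11×10⁻¹⁵) N.
|a| = |F|/m = 8.613×10⁻¹⁵/1.883×10⁻²⁸ ≈ 4.57×10¹³ m/s².

|a| ≈ 4.57×10¹³ m/s²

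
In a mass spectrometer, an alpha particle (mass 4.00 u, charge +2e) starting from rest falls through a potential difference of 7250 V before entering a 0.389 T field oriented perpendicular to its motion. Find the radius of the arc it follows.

Acceleration: |q|V = ½mv² ⇒ v = √(2|q|V/m) = √(2·3.204×10⁻¹⁹·7250/6.644×10⁻²⁷) ≈ 8.362×10⁵ m/s.
In the field: r = mv/(|q|B) = (6.644×10⁻²⁷)(8.362×10⁵)/((3.204×10⁻¹⁹)(0.389)) ≈ 0.0446 m.

r ≈ 0.0446 m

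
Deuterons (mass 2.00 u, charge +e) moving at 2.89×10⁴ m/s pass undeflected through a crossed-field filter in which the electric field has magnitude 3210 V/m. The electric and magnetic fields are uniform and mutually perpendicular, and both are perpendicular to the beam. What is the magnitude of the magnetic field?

B = 0.111 T

Balance of forces in the selector: qE = qvB ⇒ B = E/v.
B = 3210/2.89×10⁴ = 0.111 T.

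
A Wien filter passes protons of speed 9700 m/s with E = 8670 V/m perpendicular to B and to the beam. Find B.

Balance of forces in the selector: qE = qvB ⇒ B = E/v.
B = 8670/9700 = 0.894 T.

B = 0.894 T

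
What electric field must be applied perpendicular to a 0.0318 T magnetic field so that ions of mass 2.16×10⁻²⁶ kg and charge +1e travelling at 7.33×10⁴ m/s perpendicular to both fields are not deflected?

E = 2330 V/m

For straight-line motion qE = qvB, so E = vB.
E = 7.33×10⁴ × 0.0318 = 2330 V/m.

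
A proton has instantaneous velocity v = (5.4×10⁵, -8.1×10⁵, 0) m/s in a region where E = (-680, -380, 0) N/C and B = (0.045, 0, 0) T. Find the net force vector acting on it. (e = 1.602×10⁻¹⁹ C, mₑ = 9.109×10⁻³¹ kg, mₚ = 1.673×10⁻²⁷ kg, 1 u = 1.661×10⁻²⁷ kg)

F ≈ (-1.09×10⁻¹⁶, -6.09×10⁻¹⁷, 5.84×10⁻¹⁵) N

v×B = (0, 0, 3.64×10⁴) N/C.
E + v×B = (-680, -380, 3.64×10⁴) N/C.
F = q(E + v×B) = (1.602×10⁻¹⁹ C)·(-680, -380, 3.64×10⁴) = (-1.09×10⁻¹⁶, -6.09×10⁻¹⁷, 5.84×10⁻¹⁵) N.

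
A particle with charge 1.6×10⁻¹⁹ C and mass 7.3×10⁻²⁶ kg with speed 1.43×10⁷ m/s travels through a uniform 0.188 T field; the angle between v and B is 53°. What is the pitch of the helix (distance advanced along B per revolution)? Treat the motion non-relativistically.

v∥ = v cosθ = 1.43×10⁷·cos53° ≈ 8.606×10⁶ m/s.
T = 2πm/(|q|B) = 2π(7.3×10⁻²⁶)/((1.6×10⁻¹⁹)(0.188)) ≈ 1.525×10⁻⁵ s.
pitch = v∥ T = (8.606×10⁶)(1.525×10⁻⁵) ≈ 131 m.

p ≈ 131 m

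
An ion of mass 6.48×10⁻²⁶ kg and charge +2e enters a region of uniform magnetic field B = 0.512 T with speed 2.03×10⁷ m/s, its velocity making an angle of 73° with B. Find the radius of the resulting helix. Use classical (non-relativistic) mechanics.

v⊥ = v sinθ = 2.03×10⁷·sin73° ≈ 1.941×10⁷ m/s.
r = m v⊥/(|q|B) = (6.48×10⁻²⁶)(1.941×10⁷)/((3.204×10⁻¹⁹)(0.512)) ≈ 7.67 m.

r ≈ 7.67 m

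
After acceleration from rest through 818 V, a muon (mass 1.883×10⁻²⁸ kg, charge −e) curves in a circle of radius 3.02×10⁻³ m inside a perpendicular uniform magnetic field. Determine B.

B ≈ 0.459 T

v = √(2|q|V/m) = √(2·1.602×10⁻¹⁹·818/1.883×10⁻²⁸) ≈ 1.180×10⁶ m/s.
B = mv/(|q|r) = (1.883×10⁻²⁸)(1.180×10⁶)/((1.602×10⁻¹⁹)(3.02×10⁻³)) ≈ 0.459 T.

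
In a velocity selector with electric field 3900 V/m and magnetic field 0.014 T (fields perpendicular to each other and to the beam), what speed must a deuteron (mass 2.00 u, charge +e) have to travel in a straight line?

v = 2.8×10⁵ m/s

Straight-line motion ⇒ electric and magnetic forces cancel, so E = vB.
v = E/B = 3900/0.014 = 2.8×10⁵ m/s.
The result is independent of the particle's charge and mass.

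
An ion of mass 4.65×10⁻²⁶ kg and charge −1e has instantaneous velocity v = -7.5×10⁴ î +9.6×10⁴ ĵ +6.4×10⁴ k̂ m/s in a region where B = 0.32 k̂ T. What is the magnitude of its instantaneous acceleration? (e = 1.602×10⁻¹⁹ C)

v×B = (3.07×10⁴, 2.40×10⁴, 0) N/C.
F = q v×B = (−1.602×10⁻¹⁹ C)·(3.07×10⁴, 2.40×10⁴, 0) = (-4.92×10⁻¹⁵, -3.84×10⁻¹⁵, 0) N.
|a| = |F|/m = 6.245×10⁻¹⁵/4.65×10⁻²⁶ ≈ 1.34×10¹¹ m/s².

|a| ≈ 1.34×10¹¹ m/s²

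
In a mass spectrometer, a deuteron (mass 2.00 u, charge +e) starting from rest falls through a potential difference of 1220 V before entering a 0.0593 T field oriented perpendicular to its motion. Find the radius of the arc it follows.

r ≈ 0.120 m

Acceleration: |q|V = ½mv² ⇒ v = √(2|q|V/m) = √(2·1.602×10⁻¹⁹·1220/3.322×10⁻²⁷) ≈ 3.430×10⁵ m/s.
In the field: r = mv/(|q|B) = (3.322×10⁻²⁷)(3.430×10⁵)/((1.602×10⁻¹⁹)(0.0593)) ≈ 0.120 m.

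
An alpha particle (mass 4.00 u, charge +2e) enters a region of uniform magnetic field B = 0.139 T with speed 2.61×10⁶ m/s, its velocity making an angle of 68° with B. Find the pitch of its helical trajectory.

p ≈ 0.916 m

v∥ = v cosθ = 2.61×10⁶·cos68° ≈ 9.777×10⁵ m/s.
T = 2πm/(|q|B) = 2π(6.644×10⁻²⁷)/((3.204×10⁻¹⁹)(0.139)) ≈ 9.374×10⁻⁷ s.
pitch = v∥ T = (9.777×10⁵)(9.374×10⁻⁷) ≈ 0.916 m.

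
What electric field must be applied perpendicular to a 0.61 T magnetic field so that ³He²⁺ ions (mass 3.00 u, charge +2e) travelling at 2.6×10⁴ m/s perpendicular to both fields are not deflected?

For straight-line motion qE = qvB, so E = vB.
E = 2.6×10⁴ × 0.61 = 1.6×10⁴ V/m.

E = 1.6×10⁴ V/m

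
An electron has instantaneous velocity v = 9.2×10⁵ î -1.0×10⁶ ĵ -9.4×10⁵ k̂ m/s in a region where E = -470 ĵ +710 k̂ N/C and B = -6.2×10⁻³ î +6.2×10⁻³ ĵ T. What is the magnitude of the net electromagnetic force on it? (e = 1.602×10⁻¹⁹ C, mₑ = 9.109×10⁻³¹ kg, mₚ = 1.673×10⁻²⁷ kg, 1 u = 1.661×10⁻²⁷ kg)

|F| ≈ 1.27×10⁻¹⁵ N

v×B = (5830, 5830, -496) N/C.
E + v×B = (5830, 5360, 214) N/C.
F = q(E + v×B) = (−1.602×10⁻¹⁹ C)·(5830, 5360, 214) = (-9.34×10⁻¹⁶, -8.58×10⁻¹⁶, -3.43×10⁻¹⁷) N.
|F| = 1.27×10⁻¹⁵ N.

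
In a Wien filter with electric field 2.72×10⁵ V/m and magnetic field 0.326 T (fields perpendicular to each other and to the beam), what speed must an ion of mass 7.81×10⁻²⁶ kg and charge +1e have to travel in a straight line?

v = 8.34×10⁵ m/s

For undeflected motion the electric and magnetic forces balance: qE = qvB.
v = E/B = 2.72×10⁵/0.326 = 8.34×10⁵ m/s.
The result is independent of the particle's charge and mass.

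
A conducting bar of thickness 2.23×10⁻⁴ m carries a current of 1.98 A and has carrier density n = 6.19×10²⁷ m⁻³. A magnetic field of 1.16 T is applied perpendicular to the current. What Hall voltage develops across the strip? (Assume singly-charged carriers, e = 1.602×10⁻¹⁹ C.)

V_H = IB/(n e t).
V_H = (1.98)(1.16)/((6.19×10²⁷)(1.602×10⁻¹⁹)(2.23×10⁻⁴)) ≈ 1.04×10⁻⁵ V.

V_H ≈ 1.04×10⁻⁵ V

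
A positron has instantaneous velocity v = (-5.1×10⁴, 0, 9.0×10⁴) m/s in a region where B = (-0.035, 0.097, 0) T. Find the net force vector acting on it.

v×B = (-8730, -3150, -4950) N/C.
F = q v×B = (1.602×10⁻¹⁹ C)·(-8730, -3150, -4950) = (-1.40×10⁻¹⁵, -5.05×10⁻¹⁶, -7.93×10⁻¹⁶) N.

F ≈ (-1.40×10⁻¹⁵, -5.05×10⁻¹⁶, -7.93×10⁻¹⁶) N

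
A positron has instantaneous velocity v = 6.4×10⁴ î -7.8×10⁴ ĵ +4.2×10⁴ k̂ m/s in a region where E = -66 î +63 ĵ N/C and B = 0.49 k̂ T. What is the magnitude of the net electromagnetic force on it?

|F| ≈ 7.92×10⁻¹⁵ N

v×B = (-3.82×10⁴, -3.14×10⁴, 0) N/C.
E + v×B = (-3.83×10⁴, -3.13×10⁴, 0) N/C.
F = q(E + v×B) = (1.602×10⁻¹⁹ C)·(-3.83×10⁴, -3.13×10⁴, 0) = (-6.13×10⁻¹⁵, -5.01×10⁻¹⁵, 0) N.
|F| = 7.92×10⁻¹⁵ N.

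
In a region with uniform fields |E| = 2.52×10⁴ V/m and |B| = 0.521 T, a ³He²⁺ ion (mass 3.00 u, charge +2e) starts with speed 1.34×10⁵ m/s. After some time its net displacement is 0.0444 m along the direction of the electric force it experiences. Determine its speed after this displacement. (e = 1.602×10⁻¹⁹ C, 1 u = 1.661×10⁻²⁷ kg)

B does no work; ΔKE = |q|E d.
½mv_f² = ½mv₀² + |q|Ed = ½(4.983×10⁻²⁷)(1.34×10⁵)² + (3.204×10⁻¹⁹)(2.52×10⁴)(0.0444) ≈ 4.474×10⁻¹⁷ J + 3.585×10⁻¹⁶ J ≈ 4.032×10⁻¹⁶ J.
v_f = √(2·4.032×10⁻¹⁶/4.983×10⁻²⁷) ≈ 4.02×10⁵ m/s.

v_f ≈ 4.02×10⁵ m/s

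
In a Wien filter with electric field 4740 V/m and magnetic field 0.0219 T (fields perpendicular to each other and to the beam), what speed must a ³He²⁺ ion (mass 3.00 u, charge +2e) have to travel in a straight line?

For undeflected motion the electric and magnetic forces balance: qE = qvB.
v = E/B = 4740/0.0219 = 2.16×10⁵ m/s.

v = 2.16×10⁵ m/s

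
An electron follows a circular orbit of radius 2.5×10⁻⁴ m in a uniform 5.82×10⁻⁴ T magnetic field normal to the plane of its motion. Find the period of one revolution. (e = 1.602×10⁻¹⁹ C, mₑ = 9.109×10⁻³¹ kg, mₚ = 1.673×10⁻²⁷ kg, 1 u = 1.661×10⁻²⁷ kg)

T ≈ 6.14×10⁻⁸ s

The cyclotron period depends only on m, q, B: T = 2πm/(|q|B).
T = 2π(9.109×10⁻³¹)/((1.602×10⁻¹⁹)(5.82×10⁻⁴)) ≈ 6.14×10⁻⁸ s.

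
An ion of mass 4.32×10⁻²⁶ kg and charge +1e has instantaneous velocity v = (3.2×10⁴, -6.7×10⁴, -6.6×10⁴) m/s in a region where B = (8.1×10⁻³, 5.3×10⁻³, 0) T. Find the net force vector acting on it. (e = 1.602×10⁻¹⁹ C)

F ≈ (5.60×10⁻¹⁷, -8.56×10⁻¹⁷, 1.14×10⁻¹⁶) N

v×B = (350, -535, 712) N/C.
F = q v×B = (1.602×10⁻¹⁹ C)·(350, -535, 712) = (5.60×10⁻¹⁷, -8.56×10⁻¹⁷, 1.14×10⁻¹⁶) N.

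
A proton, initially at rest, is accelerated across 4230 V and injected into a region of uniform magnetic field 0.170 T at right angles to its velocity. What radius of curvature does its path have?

r ≈ 0.0553 m

Acceleration: |q|V = ½mv² ⇒ v = √(2|q|V/m) = √(2·1.602×10⁻¹⁹·4230/1.673×10⁻²⁷) ≈ 9.001×10⁵ m/s.
In the field: r = mv/(|q|B) = (1.673×10⁻²⁷)(9.001×10⁵)/((1.602×10⁻¹⁹)(0.170)) ≈ 0.0553 m.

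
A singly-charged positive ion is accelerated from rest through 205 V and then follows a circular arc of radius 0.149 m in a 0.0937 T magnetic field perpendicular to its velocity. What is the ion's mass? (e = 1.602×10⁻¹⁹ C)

m ≈ 7.62×10⁻²⁶ kg

Combine |q|V = ½mv² and r = mv/(|q|B): eliminate v to get m = qB²r²/(2V).
m = (1.602×10⁻¹⁹)(0.0937)²(0.149)²/(2·205) ≈ 7.62×10⁻²⁶ kg.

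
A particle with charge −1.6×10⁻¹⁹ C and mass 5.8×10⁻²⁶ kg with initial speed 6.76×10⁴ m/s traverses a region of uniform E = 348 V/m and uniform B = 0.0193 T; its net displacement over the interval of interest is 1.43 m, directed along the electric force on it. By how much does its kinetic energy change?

The magnetic force is always ⟂ v and does no work; only the electric force changes KE.
ΔKE = F_E · d = |q|E d = (1.6×10⁻¹⁹)(348)(1.43) ≈ 7.96×10⁻¹⁷ J.

ΔKE ≈ 7.96×10⁻¹⁷ J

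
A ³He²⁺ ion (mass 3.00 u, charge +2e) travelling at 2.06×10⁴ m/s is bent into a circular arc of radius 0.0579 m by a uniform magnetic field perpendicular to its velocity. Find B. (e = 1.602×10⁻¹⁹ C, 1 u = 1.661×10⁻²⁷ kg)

B ≈ 5.53×10⁻³ T

From |q|vB = mv²/r, B = mv/(|q|r).
B = (4.983×10⁻²⁷)(2.06×10⁴)/((3.204×10⁻¹⁹)(0.0579)) ≈ 5.53×10⁻³ T.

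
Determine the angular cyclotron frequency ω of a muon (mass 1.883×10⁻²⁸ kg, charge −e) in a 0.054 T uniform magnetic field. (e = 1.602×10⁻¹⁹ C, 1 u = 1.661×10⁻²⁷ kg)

ω = |q|B/m.
ω = (1.602×10⁻¹⁹)(0.054)/1.883×10⁻²⁸ ≈ 4.6×10⁷ rad/s.

ω ≈ 4.6×10⁷ rad/s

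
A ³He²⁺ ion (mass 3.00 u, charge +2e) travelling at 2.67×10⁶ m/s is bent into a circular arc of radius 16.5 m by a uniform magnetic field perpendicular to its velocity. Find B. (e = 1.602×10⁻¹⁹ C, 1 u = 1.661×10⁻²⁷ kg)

B ≈ 2.52×10⁻³ T

From |q|vB = mv²/r, B = mv/(|q|r).
B = (4.983×10⁻²⁷)(2.67×10⁶)/((3.204×10⁻¹⁹)(16.5)) ≈ 2.52×10⁻³ T.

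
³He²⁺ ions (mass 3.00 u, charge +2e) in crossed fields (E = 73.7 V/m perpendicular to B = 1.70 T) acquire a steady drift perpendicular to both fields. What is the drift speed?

The E×B drift speed is v_d = E/B.
v_d = 73.7/1.70 = 43.4 m/s.

v_d ≈ 43.4 m/s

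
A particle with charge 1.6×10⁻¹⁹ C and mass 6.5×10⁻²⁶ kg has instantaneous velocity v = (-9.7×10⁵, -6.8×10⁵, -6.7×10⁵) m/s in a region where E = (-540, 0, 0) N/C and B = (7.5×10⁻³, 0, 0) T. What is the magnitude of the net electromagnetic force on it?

v×B = (0, -5020, 5100) N/C.
E + v×B = (-540, -5020, 5100) N/C.
F = q(E + v×B) = (1.6×10⁻¹⁹ C)·(-540, -5020, 5100) = (-8.64×10⁻¹⁷, -8.04×10⁻¹⁶, 8.16×10⁻¹⁶) N.
|F| = 1.15×10⁻¹⁵ N.

|F| ≈ 1.15×10⁻¹⁵ N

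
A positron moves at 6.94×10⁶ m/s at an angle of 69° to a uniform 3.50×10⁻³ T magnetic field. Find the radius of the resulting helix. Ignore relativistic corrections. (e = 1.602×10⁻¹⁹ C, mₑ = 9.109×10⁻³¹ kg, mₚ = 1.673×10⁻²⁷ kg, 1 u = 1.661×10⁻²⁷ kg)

r ≈ 0.0105 m

v⊥ = v sinθ = 6.94×10⁶·sin69° ≈ 6.479×10⁶ m/s.
r = m v⊥/(|q|B) = (9.109×10⁻³¹)(6.479×10⁶)/((1.602×10⁻¹⁹)(3.50×10⁻³)) ≈ 0.0105 m.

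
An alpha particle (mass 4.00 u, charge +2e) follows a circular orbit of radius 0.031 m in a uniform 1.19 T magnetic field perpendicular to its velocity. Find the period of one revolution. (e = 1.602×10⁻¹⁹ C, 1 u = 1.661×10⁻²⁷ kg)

T ≈ 1.09×10⁻⁷ s

The cyclotron period depends only on m, q, B: T = 2πm/(|q|B).
T = 2π(6.644×10⁻²⁷)/((3.204×10⁻¹⁹)(1.19)) ≈ 1.09×10⁻⁷ s.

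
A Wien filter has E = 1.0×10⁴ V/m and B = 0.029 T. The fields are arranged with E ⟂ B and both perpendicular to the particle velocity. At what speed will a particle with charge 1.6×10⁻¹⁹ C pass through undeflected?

Zero net Lorentz force requires |qE| = |q v×B|, i.e. E = vB.
v = E/B = 1.0×10⁴/0.029 = 3.4×10⁵ m/s.

v = 3.4×10⁵ m/s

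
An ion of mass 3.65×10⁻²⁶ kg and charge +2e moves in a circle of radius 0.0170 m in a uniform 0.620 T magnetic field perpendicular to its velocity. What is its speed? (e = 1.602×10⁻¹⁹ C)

v ≈ 9.25×10⁴ m/s

From |q|vB = mv²/r, v = |q|Br/m.
v = (3.204×10⁻¹⁹)(0.620)(0.0170)/3.65×10⁻²⁶ ≈ 9.25×10⁴ m/s.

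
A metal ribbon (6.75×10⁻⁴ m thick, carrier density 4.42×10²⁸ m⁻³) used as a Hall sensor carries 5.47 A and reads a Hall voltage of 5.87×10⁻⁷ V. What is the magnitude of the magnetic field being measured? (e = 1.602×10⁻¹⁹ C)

B ≈ 0.513 T

From V_H = IB/(n e t), B = V_H n e t / I.
B = (5.87×10⁻⁷)(4.42×10²⁸)(1.602×10⁻¹⁹)(6.75×10⁻⁴)/5.47 ≈ 0.513 T.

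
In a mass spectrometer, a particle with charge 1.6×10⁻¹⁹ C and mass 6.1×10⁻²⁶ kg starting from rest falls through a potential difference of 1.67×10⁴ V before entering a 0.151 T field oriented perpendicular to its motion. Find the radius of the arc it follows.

Acceleration: |q|V = ½mv² ⇒ v = √(2|q|V/m) = √(2·1.6×10⁻¹⁹·1.67×10⁴/6.1×10⁻²⁶) ≈ 2.960×10⁵ m/s.
In the field: r = mv/(|q|B) = (6.1×10⁻²⁶)(2.960×10⁵)/((1.6×10⁻¹⁹)(0.151)) ≈ 0.747 m.

r ≈ 0.747 m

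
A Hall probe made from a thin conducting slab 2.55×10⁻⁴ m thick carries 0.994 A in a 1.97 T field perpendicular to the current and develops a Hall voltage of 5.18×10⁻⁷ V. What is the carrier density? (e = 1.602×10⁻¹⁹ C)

n ≈ 9.25×10²⁸ m⁻³

From V_H = IB/(n e t), n = IB/(V_H e t).
n = (0.994)(1.97)/((5.18×10⁻⁷)(1.602×10⁻¹⁹)(2.55×10⁻⁴)) ≈ 9.25×10²⁸ m⁻³.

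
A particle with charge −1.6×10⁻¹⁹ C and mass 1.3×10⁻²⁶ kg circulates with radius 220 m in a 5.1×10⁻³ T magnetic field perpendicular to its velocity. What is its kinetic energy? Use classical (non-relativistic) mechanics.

v = |q|Br/m, then KE = ½mv² = (qBr)²/(2m).
v = (1.6×10⁻¹⁹)(5.1×10⁻³)(220)/1.3×10⁻²⁶ ≈ 1.381×10⁷ m/s.
KE = ½(1.3×10⁻²⁶)(1.381×10⁷)² ≈ 1.2×10⁻¹² J = 7.7×10⁶ eV.

KE ≈ 7.7×10⁶ eV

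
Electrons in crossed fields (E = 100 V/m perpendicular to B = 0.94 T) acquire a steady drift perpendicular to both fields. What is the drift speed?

The steady drift has the magnetic force balancing the electric force, so v_d = E/B.
v_d = 100/0.94 = 110 m/s.

v_d ≈ 110 m/s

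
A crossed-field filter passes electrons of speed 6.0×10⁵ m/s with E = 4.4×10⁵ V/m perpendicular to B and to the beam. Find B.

Balance of forces in the selector: qE = qvB ⇒ B = E/v.
B = 4.4×10⁵/6.0×10⁵ = 0.73 T.

B = 0.73 T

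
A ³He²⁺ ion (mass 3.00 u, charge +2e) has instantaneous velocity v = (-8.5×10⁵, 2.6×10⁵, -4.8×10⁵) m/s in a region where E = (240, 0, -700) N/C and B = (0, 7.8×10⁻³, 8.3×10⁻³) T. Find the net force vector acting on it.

F ≈ (1.97×10⁻¹⁵, 2.26×10⁻¹⁵, -2.35×10⁻¹⁵) N

v×B = (5900, 7060, -6630) N/C.
E + v×B = (6140, 7060, -7330) N/C.
F = q(E + v×B) = (3.204×10⁻¹⁹ C)·(6140, 7060, -7330) = (1.97×10⁻¹⁵, 2.26×10⁻¹⁵, -2.35×10⁻¹⁵) N.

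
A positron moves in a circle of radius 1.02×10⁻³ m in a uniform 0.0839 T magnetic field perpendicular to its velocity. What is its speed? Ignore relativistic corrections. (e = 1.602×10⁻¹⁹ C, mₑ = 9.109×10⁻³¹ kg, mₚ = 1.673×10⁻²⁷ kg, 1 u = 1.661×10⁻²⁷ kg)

From |q|vB = mv²/r, v = |q|Br/m.
v = (1.602×10⁻¹⁹)(0.0839)(1.02×10⁻³)/9.109×10⁻³¹ ≈ 1.51×10⁷ m/s.

v ≈ 1.51×10⁷ m/s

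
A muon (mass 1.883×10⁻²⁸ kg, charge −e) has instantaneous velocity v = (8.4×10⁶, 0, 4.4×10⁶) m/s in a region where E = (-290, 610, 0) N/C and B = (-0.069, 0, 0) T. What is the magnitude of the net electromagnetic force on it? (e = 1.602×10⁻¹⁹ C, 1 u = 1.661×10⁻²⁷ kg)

v×B = (0, -3.04×10⁵, 0) N/C.
E + v×B = (-290, -3.03×10⁵, 0) N/C.
F = q(E + v×B) = (−1.602×10⁻¹⁹ C)·(-290, -3.03×10⁵, 0) = (4.65×10⁻¹⁷, 4.85×10⁻¹⁴, 0) N.
|F| = 4.85×10⁻¹⁴ N.

|F| ≈ 4.85×10⁻¹⁴ N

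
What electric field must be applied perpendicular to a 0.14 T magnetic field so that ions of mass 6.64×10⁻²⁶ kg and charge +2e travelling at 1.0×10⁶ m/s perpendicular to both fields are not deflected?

For straight-line motion qE = qvB, so E = vB.
E = 1.0×10⁶ × 0.14 = 1.4×10⁵ V/m.

E = 1.4×10⁵ V/m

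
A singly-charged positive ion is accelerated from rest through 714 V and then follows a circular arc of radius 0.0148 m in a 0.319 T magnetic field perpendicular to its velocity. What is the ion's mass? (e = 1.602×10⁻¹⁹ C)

m ≈ 2.50×10⁻²⁷ kg

Combine |q|V = ½mv² and r = mv/(|q|B): eliminate v to get m = qB²r²/(2V).
m = (1.602×10⁻¹⁹)(0.319)²(0.0148)²/(2·714) ≈ 2.50×10⁻²⁷ kg.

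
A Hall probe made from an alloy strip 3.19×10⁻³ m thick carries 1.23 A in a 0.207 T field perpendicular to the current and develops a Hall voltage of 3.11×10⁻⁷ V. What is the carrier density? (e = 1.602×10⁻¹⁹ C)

From V_H = IB/(n e t), n = IB/(V_H e t).
n = (1.23)(0.207)/((3.11×10⁻⁷)(1.602×10⁻¹⁹)(3.19×10⁻³)) ≈ 1.60×10²⁷ m⁻³.

n ≈ 1.60×10²⁷ m⁻³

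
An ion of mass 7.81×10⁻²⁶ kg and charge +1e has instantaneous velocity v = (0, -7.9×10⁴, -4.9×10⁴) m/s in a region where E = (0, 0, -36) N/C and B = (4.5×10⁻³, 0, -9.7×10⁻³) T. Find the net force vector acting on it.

v×B = (766, -220, 356) N/C.
E + v×B = (766, -220, 320) N/C.
F = q(E + v×B) = (1.602×10⁻¹⁹ C)·(766, -220, 320) = (1.23×10⁻¹⁶, -3.53×10⁻¹⁷, 5.12×10⁻¹⁷) N.

F ≈ (1.23×10⁻¹⁶, -3.53×10⁻¹⁷, 5.12×10⁻¹⁷) N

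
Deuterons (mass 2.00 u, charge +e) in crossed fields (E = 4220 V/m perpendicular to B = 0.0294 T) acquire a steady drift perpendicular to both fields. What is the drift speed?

v_d ≈ 1.44×10⁵ m/s

The E×B drift speed is v_d = E/B.
v_d = 4220/0.0294 = 1.44×10⁵ m/s.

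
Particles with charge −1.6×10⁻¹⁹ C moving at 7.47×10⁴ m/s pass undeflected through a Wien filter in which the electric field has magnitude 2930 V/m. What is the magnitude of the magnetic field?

B = 0.0392 T

Balance of forces in the selector: qE = qvB ⇒ B = E/v.
B = 2930/7.47×10⁴ = 0.0392 T.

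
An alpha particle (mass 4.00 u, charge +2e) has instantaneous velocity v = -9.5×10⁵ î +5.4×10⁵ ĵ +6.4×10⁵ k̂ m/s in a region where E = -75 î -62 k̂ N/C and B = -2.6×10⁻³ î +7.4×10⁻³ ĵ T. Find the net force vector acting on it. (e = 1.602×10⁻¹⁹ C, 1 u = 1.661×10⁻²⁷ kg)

v×B = (-4740, -1660, -5630) N/C.
E + v×B = (-4810, -1660, -5690) N/C.
F = q(E + v×B) = (3.204×10⁻¹⁹ C)·(-4810, -1660, -5690) = (-1.54×10⁻¹⁵, -5.33×10⁻¹⁶, -1.82×10⁻¹⁵) N.

F ≈ (-1.54×10⁻¹⁵, -5.33×10⁻¹⁶, -1.82×10⁻¹⁵) N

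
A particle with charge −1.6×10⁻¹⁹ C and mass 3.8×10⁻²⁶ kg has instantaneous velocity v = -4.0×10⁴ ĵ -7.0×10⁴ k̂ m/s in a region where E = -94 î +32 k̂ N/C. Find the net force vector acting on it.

F ≈ (1.50×10⁻¹⁷, 0, -5.12×10⁻¹⁸) N

Only an electric field acts, so F = qE = (−1.6×10⁻¹⁹ C)·(-94.0, 0, 32.0) = (1.50×10⁻¹⁷, 0, -5.12×10⁻¹⁸) N.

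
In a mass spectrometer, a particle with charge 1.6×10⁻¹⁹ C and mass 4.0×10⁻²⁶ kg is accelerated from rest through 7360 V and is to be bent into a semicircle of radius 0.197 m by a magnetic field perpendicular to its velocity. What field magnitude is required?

B ≈ 0.308 T

v = √(2|q|V/m) = √(2·1.6×10⁻¹⁹·7360/4.0×10⁻²⁶) ≈ 2.427×10⁵ m/s.
B = mv/(|q|r) = (4.0×10⁻²⁶)(2.427×10⁵)/((1.6×10⁻¹⁹)(0.197)) ≈ 0.308 T.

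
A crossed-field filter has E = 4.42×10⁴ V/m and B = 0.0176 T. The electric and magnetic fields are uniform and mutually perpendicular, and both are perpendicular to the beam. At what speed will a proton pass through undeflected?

Zero net Lorentz force requires |qE| = |q v×B|, i.e. E = vB.
v = E/B = 4.42×10⁴/0.0176 = 2.51×10⁶ m/s.
The result is independent of the particle's charge and mass.

v = 2.51×10⁶ m/s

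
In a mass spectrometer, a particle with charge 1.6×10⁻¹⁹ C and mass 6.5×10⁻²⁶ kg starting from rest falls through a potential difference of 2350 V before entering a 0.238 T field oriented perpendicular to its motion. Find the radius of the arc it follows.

r ≈ 0.184 m

Acceleration: |q|V = ½mv² ⇒ v = √(2|q|V/m) = √(2·1.6×10⁻¹⁹·2350/6.5×10⁻²⁶) ≈ 1.076×10⁵ m/s.
In the field: r = mv/(|q|B) = (6.5×10⁻²⁶)(1.076×10⁵)/((1.6×10⁻¹⁹)(0.238)) ≈ 0.184 m.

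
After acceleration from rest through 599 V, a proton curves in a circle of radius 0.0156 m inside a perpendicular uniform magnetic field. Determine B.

v = √(2|q|V/m) = √(2·1.602×10⁻¹⁹·599/1.673×10⁻²⁷) ≈ 3.387×10⁵ m/s.
B = mv/(|q|r) = (1.673×10⁻²⁷)(3.387×10⁵)/((1.602×10⁻¹⁹)(0.0156)) ≈ 0.227 T.

B ≈ 0.227 T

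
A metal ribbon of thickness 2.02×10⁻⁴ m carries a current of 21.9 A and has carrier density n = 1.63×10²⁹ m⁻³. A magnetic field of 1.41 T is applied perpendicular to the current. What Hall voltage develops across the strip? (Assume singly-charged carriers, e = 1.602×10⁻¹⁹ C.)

V_H ≈ 5.85×10⁻⁶ V

V_H = IB/(n e t).
V_H = (21.9)(1.41)/((1.63×10²⁹)(1.602×10⁻¹⁹)(2.02×10⁻⁴)) ≈ 5.85×10⁻⁶ V.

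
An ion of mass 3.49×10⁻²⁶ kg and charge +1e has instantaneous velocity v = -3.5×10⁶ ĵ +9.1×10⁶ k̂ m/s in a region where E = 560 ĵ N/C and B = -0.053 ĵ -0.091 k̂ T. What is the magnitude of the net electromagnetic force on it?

v×B = (8.01×10⁵, 0, 0) N/C.
E + v×B = (8.01×10⁵, 560, 0) N/C.
F = q(E + v×B) = (1.602×10⁻¹⁹ C)·(8.01×10⁵, 560, 0) = (1.28×10⁻¹³, 8.97×10⁻¹⁷, 0) N.
|F| = 1.28×10⁻¹³ N.

|F| ≈ 1.28×10⁻¹³ N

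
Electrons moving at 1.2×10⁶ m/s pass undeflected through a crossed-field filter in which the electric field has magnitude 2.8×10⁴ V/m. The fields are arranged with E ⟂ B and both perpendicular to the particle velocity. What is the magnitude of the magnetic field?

B = 0.023 T

Balance of forces in the selector: qE = qvB ⇒ B = E/v.
B = 2.8×10⁴/1.2×10⁶ = 0.023 T.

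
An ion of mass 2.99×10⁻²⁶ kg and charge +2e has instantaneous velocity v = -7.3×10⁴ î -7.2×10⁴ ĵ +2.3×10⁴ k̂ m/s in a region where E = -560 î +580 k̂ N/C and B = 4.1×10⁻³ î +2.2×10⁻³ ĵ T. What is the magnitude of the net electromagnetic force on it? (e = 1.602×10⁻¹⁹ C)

|F| ≈ 3.03×10⁻¹⁶ N

v×B = (-50.6, 94.3, 135) N/C.
E + v×B = (-611, 94.3, 715) N/C.
F = q(E + v×B) = (3.204×10⁻¹⁹ C)·(-611, 94.3, 715) = (-1.96×10⁻¹⁶, 3.02×10⁻¹⁷, 2.29×10⁻¹⁶) N.
|F| = 3.03×10⁻¹⁶ N.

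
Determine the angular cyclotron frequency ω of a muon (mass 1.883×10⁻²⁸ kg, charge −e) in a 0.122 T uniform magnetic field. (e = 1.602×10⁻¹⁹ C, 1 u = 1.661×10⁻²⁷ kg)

ω = |q|B/m.
ω = (1.602×10⁻¹⁹)(0.122)/1.883×10⁻²⁸ ≈ 1.04×10⁸ rad/s.

ω ≈ 1.04×10⁸ rad/s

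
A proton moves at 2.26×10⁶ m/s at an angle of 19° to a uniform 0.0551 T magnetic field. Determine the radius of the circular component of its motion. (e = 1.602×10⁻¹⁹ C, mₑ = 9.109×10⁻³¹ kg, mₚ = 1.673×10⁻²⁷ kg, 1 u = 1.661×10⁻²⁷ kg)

v⊥ = v sinθ = 2.26×10⁶·sin19° ≈ 7.358×10⁵ m/s.
r = m v⊥/(|q|B) = (1.673×10⁻²⁷)(7.358×10⁵)/((1.602×10⁻¹⁹)(0.0551)) ≈ 0.139 m.

r ≈ 0.139 m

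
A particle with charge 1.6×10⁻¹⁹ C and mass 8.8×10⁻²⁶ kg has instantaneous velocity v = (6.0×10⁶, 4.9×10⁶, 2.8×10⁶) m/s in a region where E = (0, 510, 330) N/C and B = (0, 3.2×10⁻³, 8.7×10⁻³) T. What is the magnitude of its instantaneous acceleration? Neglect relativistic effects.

|a| ≈ 1.18×10¹¹ m/s²

v×B = (3.37×10⁴, -5.22×10⁴, 1.92×10⁴) N/C.
E + v×B = (3.37×10⁴, -5.17×10⁴, 1.95×10⁴) N/C.
F = q(E + v×B) = (1.6×10⁻¹⁹ C)·(3.37×10⁴, -5.17×10⁴, 1.95×10⁴) = (5.39×10⁻¹⁵, -8.27×10⁻¹⁵, 3.12×10⁻¹⁵) N.
|a| = |F|/m = 1.035×10⁻¹⁴/8.8×10⁻²⁶ ≈ 1.18×10¹¹ m/s².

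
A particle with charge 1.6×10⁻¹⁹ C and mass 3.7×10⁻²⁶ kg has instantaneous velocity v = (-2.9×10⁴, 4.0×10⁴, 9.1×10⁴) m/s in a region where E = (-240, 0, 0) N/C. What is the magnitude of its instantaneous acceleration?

Only an electric field acts, so F = qE = (1.6×10⁻¹⁹ C)·(-240, 0, 0) = (-3.84×10⁻¹⁷, 0, 0) N.
|a| = |F|/m = 3.840×10⁻¹⁷/3.7×10⁻²⁶ ≈ 1.04×10⁹ m/s².

|a| ≈ 1.04×10⁹ m/s²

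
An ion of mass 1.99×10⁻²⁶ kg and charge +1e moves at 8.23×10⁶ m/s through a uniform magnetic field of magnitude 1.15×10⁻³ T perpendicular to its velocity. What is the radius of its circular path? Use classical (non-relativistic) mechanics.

r ≈ 889 m

The magnetic force provides the centripetal force: |q|vB = mv²/r.
r = mv/(|q|B) = (1.99×10⁻²⁶)(8.23×10⁶)/((1.602×10⁻¹⁹)(1.15×10⁻³)) ≈ 889 m.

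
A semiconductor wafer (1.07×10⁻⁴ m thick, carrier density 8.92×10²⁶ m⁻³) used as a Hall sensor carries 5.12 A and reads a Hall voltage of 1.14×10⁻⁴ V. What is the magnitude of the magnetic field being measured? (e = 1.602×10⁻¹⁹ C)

From V_H = IB/(n e t), B = V_H n e t / I.
B = (1.14×10⁻⁴)(8.92×10²⁶)(1.602×10⁻¹⁹)(1.07×10⁻⁴)/5.12 ≈ 0.340 T.

B ≈ 0.340 T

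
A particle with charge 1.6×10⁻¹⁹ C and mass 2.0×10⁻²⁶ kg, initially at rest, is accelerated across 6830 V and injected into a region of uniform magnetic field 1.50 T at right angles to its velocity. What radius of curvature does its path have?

r ≈ 0.0275 m

Acceleration: |q|V = ½mv² ⇒ v = √(2|q|V/m) = √(2·1.6×10⁻¹⁹·6830/2.0×10⁻²⁶) ≈ 3.306×10⁵ m/s.
In the field: r = mv/(|q|B) = (2.0×10⁻²⁶)(3.306×10⁵)/((1.6×10⁻¹⁹)(1.50)) ≈ 0.0275 m.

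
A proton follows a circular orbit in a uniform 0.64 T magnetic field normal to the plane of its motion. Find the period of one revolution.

T ≈ 1.0×10⁻⁷ s

The cyclotron period depends only on m, q, B: T = 2πm/(|q|B).
T = 2π(1.673×10⁻²⁷)/((1.602×10⁻¹⁹)(0.64)) ≈ 1.0×10⁻⁷ s.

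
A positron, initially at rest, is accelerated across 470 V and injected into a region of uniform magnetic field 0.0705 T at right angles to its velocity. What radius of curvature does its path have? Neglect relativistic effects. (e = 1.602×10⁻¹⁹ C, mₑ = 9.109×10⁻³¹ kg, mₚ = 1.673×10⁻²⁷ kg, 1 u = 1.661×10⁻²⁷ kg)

r ≈ 1.04×10⁻³ m

Acceleration: |q|V = ½mv² ⇒ v = √(2|q|V/m) = √(2·1.602×10⁻¹⁹·470/9.109×10⁻³¹) ≈ 1.286×10⁷ m/s.
In the field: r = mv/(|q|B) = (9.109×10⁻³¹)(1.286×10⁷)/((1.602×10⁻¹⁹)(0.0705)) ≈ 1.04×10⁻³ m.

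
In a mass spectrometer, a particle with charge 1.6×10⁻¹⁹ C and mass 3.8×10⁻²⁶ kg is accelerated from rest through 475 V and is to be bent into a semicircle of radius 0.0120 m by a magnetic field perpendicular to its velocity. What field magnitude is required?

v = √(2|q|V/m) = √(2·1.6×10⁻¹⁹·475/3.8×10⁻²⁶) ≈ 6.325×10⁴ m/s.
B = mv/(|q|r) = (3.8×10⁻²⁶)(6.325×10⁴)/((1.6×10⁻¹⁹)(0.0120)) ≈ 1.25 T.

B ≈ 1.25 T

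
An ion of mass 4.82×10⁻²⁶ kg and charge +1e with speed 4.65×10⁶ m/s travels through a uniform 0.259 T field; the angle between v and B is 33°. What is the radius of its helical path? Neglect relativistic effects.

r ≈ 2.94 m

v⊥ = v sinθ = 4.65×10⁶·sin33° ≈ 2.533×10⁶ m/s.
r = m v⊥/(|q|B) = (4.82×10⁻²⁶)(2.533×10⁶)/((1.602×10⁻¹⁹)(0.259)) ≈ 2.94 m.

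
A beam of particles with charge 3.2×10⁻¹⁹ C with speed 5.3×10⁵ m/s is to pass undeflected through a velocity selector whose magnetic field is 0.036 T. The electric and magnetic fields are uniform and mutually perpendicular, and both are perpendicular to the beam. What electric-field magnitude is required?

E = 1.9×10⁴ V/m

For straight-line motion qE = qvB, so E = vB.
E = 5.3×10⁵ × 0.036 = 1.9×10⁴ V/m.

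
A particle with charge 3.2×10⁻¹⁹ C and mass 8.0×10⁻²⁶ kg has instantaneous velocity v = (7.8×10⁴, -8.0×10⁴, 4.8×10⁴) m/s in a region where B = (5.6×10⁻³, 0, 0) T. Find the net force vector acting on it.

F ≈ (0, 8.60×10⁻¹⁷, 1.43×10⁻¹⁶) N

v×B = (0, 269, 448) N/C.
F = q v×B = (3.2×10⁻¹⁹ C)·(0, 269, 448) = (0, 8.60×10⁻¹⁷, 1.43×10⁻¹⁶) N.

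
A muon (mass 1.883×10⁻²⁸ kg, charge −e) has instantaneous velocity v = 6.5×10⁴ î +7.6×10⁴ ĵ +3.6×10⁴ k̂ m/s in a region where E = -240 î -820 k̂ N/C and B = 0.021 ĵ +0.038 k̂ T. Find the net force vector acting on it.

v×B = (2130, -2470, 1360) N/C.
E + v×B = (1890, -2470, 545) N/C.
F = q(E + v×B) = (−1.602×10⁻¹⁹ C)·(1890, -2470, 545) = (-3.03×10⁻¹⁶, 3.96×10⁻¹⁶, -8.73×10⁻¹⁷) N.

F ≈ (-3.03×10⁻¹⁶, 3.96×10⁻¹⁶, -8.73×10⁻¹⁷) N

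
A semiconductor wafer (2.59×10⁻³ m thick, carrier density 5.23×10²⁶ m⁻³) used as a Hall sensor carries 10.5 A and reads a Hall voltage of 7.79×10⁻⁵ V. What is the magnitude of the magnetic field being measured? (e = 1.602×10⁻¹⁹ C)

From V_H = IB/(n e t), B = V_H n e t / I.
B = (7.79×10⁻⁵)(5.23×10²⁶)(1.602×10⁻¹⁹)(2.59×10⁻³)/10.5 ≈ 1.61 T.

B ≈ 1.61 T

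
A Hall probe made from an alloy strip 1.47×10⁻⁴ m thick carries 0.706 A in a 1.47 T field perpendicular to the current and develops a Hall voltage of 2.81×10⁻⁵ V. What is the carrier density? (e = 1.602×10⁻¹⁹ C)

From V_H = IB/(n e t), n = IB/(V_H e t).
n = (0.706)(1.47)/((2.81×10⁻⁵)(1.602×10⁻¹⁹)(1.47×10⁻⁴)) ≈ 1.57×10²⁷ m⁻³.

n ≈ 1.57×10²⁷ m⁻³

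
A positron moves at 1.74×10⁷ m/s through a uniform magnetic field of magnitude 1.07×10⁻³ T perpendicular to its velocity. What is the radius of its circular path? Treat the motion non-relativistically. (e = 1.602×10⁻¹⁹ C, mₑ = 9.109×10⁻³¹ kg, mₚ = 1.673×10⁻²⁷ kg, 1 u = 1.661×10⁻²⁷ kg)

r ≈ 0.0925 m

The magnetic force provides the centripetal force: |q|vB = mv²/r.
r = mv/(|q|B) = (9.109×10⁻³¹)(1.74×10⁷)/((1.602×10⁻¹⁹)(1.07×10⁻³)) ≈ 0.0925 m.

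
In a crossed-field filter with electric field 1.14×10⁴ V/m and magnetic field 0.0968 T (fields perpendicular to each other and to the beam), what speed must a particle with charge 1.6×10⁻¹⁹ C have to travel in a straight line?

For undeflected motion the electric and magnetic forces balance: qE = qvB.
v = E/B = 1.14×10⁴/0.0968 = 1.18×10⁵ m/s.
The result is independent of the particle's charge and mass.

v = 1.18×10⁵ m/s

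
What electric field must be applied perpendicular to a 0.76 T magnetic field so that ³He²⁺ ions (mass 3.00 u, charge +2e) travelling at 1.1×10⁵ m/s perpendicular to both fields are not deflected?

E = 8.4×10⁴ V/m

For straight-line motion qE = qvB, so E = vB.
E = 1.1×10⁵ × 0.76 = 8.4×10⁴ V/m.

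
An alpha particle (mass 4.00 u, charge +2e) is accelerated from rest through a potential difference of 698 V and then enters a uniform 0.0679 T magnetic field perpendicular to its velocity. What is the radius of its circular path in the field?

Acceleration: |q|V = ½mv² ⇒ v = √(2|q|V/m) = √(2·3.204×10⁻¹⁹·698/6.644×10⁻²⁷) ≈ 2.595×10⁵ m/s.
In the field: r = mv/(|q|B) = (6.644×10⁻²⁷)(2.595×10⁵)/((3.204×10⁻¹⁹)(0.0679)) ≈ 0.0792 m.

r ≈ 0.0792 m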